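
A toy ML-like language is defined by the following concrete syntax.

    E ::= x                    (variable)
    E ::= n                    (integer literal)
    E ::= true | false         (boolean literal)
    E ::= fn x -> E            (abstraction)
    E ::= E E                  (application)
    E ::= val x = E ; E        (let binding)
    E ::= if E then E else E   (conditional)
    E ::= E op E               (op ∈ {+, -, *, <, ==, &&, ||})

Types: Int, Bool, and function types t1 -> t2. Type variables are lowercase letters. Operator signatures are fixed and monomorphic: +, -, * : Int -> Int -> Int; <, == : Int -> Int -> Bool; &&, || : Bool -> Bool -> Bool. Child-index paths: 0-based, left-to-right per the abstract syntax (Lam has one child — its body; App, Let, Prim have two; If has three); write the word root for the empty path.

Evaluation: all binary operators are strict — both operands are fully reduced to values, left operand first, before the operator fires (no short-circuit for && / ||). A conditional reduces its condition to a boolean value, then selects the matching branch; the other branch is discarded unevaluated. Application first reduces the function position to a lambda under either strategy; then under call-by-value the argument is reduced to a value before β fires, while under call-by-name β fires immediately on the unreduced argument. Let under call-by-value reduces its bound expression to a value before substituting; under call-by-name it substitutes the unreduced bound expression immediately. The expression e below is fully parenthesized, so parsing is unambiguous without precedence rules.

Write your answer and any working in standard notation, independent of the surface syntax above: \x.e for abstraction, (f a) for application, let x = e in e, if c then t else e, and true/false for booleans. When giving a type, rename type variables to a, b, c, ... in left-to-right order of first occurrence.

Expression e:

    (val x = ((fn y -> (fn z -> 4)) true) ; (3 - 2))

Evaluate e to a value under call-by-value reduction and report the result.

Derivation:
step 0: (let x = ((\y.(\z.4)) true) in (3 - 2))
step 1: [beta@0] (let x = (\z.4) in (3 - 2))
step 2: [let@root] (3 - 2)
step 3: [delta@root] 1

Answer: 1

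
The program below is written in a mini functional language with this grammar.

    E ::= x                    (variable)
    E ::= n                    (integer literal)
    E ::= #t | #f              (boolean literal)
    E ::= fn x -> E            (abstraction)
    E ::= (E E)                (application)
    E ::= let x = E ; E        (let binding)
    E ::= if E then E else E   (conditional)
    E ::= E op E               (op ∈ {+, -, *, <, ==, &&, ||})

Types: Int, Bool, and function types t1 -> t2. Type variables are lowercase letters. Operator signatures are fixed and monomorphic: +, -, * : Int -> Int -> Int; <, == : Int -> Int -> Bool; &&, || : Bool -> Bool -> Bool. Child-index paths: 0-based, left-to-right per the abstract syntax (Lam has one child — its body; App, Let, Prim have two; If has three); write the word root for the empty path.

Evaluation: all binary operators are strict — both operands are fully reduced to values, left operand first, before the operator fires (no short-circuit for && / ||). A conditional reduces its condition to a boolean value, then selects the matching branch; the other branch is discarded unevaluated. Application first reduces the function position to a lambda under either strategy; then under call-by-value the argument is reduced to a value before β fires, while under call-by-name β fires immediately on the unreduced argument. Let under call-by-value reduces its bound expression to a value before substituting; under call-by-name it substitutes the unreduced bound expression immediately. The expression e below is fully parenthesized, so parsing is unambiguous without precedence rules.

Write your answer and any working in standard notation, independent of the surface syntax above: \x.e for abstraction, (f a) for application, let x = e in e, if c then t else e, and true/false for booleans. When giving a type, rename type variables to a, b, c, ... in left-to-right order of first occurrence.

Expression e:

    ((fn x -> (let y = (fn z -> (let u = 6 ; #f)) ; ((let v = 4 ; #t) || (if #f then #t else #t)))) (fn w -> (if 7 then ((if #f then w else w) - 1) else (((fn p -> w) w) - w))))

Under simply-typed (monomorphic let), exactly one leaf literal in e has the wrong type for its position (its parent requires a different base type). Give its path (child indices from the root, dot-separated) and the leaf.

Answer: 1.0.0 : 7

Derivation:
let u : Int
\z._ : b -> Bool
let y : b -> Bool
let v : Int
  unify Bool ~ Bool
  unify Bool ~ Bool
  unify Bool ~ Bool
  unify Bool ~ Bool
\x._ : a -> Bool
  unify Int ~ Bool
  FAIL: mismatch Int ~ Bool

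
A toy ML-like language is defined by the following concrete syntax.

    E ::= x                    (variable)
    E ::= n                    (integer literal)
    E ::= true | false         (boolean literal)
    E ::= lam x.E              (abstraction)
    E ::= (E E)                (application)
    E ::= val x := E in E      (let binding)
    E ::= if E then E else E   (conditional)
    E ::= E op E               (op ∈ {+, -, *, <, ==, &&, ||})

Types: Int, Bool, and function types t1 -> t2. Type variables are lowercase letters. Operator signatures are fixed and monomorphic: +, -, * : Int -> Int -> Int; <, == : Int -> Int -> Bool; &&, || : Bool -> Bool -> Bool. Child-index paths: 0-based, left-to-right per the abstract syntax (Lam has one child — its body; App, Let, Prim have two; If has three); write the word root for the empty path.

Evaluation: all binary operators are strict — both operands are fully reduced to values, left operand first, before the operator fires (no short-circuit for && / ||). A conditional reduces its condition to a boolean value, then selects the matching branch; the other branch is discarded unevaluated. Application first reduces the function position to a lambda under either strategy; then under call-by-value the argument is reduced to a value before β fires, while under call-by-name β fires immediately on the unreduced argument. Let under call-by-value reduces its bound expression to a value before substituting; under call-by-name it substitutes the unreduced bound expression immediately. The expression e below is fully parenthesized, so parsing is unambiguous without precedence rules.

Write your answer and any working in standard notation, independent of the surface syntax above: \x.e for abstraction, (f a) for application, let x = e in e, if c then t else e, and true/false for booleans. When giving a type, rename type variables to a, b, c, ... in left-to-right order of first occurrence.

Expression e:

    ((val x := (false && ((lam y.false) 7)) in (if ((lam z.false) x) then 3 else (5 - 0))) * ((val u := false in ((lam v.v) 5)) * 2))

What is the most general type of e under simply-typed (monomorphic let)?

Derivation:
  unify Bool ~ Bool
\y._ : a -> Bool
  unify a -> Bool ~ Int -> b
  unify a ~ Int
  unify Bool ~ b
_ _ : Bool
  unify Bool ~ Bool
let x : Bool
\z._ : c -> Bool
x : Bool
  unify c -> Bool ~ Bool -> d
  unify c ~ Bool
  unify Bool ~ d
_ _ : Bool
  unify Bool ~ Bool
  unify Int ~ Int
  unify Int ~ Int
  unify Int ~ Int
  unify Int ~ Int
let u : Bool
v : e
\v._ : e -> e
  unify e -> e ~ Int -> f
  unify e ~ Int
  unify Int ~ f
_ _ : Int
  unify Int ~ Int
  unify Int ~ Int
  unify Int ~ Int

Answer: Int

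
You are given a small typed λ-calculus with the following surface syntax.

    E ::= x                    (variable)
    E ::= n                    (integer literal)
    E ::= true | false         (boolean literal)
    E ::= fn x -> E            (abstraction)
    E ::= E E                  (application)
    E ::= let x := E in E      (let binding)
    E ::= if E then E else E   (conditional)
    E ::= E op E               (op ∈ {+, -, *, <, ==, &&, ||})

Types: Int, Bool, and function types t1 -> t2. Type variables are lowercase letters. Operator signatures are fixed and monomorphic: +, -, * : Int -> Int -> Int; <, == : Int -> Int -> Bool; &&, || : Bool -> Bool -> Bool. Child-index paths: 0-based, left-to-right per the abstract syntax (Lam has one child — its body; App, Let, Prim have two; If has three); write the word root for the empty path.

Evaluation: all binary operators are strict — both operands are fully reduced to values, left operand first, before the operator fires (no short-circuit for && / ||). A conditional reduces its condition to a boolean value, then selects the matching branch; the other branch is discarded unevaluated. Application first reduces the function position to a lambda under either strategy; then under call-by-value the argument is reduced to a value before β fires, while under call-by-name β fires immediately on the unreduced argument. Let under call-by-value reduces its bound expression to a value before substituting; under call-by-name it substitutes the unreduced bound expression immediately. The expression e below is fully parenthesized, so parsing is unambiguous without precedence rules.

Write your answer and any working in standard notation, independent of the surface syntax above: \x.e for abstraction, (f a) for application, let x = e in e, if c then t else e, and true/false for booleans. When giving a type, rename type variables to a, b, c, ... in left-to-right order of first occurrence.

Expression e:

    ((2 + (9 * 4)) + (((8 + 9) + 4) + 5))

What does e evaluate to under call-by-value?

Answer: 64

Working:
step 0: ((2 + (9 * 4)) + (((8 + 9) + 4) + 5))
step 1: [delta@0.1] ((2 + 36) + (((8 + 9) + 4) + 5))
step 2: [delta@0] (38 + (((8 + 9) + 4) + 5))
step 3: [delta@1.0.0] (38 + ((17 + 4) + 5))
step 4: [delta@1.0] (38 + (21 + 5))
step 5: [delta@1] (38 + 26)
step 6: [delta@root] 64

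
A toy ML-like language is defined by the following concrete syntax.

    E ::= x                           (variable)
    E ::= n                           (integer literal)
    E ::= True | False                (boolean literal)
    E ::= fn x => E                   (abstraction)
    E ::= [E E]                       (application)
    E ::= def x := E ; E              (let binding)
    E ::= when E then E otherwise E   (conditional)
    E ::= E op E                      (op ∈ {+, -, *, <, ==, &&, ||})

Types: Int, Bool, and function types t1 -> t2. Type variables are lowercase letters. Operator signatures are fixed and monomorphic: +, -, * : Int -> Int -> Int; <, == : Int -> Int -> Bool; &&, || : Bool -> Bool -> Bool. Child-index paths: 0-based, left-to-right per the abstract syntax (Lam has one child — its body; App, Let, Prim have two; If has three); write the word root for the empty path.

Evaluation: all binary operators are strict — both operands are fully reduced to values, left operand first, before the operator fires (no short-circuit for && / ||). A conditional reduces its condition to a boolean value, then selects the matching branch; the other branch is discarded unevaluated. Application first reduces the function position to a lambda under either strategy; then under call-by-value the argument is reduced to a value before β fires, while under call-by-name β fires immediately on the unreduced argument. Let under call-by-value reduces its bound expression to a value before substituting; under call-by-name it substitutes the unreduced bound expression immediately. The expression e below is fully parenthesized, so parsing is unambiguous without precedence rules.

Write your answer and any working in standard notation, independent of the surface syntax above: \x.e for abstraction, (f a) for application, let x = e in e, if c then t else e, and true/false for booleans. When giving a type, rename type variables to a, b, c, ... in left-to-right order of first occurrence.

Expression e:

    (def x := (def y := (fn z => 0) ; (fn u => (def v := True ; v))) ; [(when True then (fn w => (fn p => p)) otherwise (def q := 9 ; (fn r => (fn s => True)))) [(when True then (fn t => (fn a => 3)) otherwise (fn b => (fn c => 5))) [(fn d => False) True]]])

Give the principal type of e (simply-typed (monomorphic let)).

Answer: Bool -> Bool

Derivation:
\z._ : a -> Int
let y : a -> Int
let v : Bool
v : Bool
\u._ : b -> Bool
let x : b -> Bool
  unify Bool ~ Bool
p : d
\p._ : d -> d
\w._ : c -> d -> d
let q : Int
\s._ : f -> Bool
\r._ : e -> f -> Bool
  unify c -> d -> d ~ e -> f -> Bool
  unify c ~ e
  unify d -> d ~ f -> Bool
  unify d ~ f
  unify f ~ Bool
  unify Bool ~ Bool
\a._ : h -> Int
\t._ : g -> h -> Int
\c._ : j -> Int
\b._ : i -> j -> Int
  unify g -> h -> Int ~ i -> j -> Int
  unify g ~ i
  unify h -> Int ~ j -> Int
  unify h ~ j
  unify Int ~ Int
\d._ : k -> Bool
  unify k -> Bool ~ Bool -> l
  unify k ~ Bool
  unify Bool ~ l
_ _ : Bool
  unify i -> j -> Int ~ Bool -> m
  unify i ~ Bool
  unify j -> Int ~ m
_ _ : j -> Int
  unify e -> Bool -> Bool ~ (j -> Int) -> n
  unify e ~ j -> Int
  unify Bool -> Bool ~ n
_ _ : Bool -> Bool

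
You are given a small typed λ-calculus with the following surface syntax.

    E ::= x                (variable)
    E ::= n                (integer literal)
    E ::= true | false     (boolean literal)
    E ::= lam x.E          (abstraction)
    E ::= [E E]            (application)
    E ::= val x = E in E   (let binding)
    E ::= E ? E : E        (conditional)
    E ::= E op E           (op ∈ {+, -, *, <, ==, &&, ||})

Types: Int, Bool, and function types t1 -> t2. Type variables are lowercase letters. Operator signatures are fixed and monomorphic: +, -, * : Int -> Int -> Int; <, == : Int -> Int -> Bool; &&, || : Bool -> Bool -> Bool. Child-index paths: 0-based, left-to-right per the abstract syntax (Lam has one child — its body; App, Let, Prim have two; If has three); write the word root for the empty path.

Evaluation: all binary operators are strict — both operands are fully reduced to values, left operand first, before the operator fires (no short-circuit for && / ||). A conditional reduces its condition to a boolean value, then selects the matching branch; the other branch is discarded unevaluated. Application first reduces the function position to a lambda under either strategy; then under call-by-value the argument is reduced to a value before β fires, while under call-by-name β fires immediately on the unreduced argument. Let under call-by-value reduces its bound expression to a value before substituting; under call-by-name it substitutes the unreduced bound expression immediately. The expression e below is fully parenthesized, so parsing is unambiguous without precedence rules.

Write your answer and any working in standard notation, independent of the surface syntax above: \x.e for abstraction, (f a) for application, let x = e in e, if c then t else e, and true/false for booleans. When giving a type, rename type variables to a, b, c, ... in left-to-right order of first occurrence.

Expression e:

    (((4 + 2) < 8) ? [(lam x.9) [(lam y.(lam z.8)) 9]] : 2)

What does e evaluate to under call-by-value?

Derivation:
step 0: (if ((4 + 2) < 8) then ((\x.9) ((\y.(\z.8)) 9)) else 2)
step 1: [delta@0.0] (if (6 < 8) then ((\x.9) ((\y.(\z.8)) 9)) else 2)
step 2: [delta@0] (if true then ((\x.9) ((\y.(\z.8)) 9)) else 2)
step 3: [if@root] ((\x.9) ((\y.(\z.8)) 9))
step 4: [beta@1] ((\x.9) (\z.8))
step 5: [beta@root] 9

Answer: 9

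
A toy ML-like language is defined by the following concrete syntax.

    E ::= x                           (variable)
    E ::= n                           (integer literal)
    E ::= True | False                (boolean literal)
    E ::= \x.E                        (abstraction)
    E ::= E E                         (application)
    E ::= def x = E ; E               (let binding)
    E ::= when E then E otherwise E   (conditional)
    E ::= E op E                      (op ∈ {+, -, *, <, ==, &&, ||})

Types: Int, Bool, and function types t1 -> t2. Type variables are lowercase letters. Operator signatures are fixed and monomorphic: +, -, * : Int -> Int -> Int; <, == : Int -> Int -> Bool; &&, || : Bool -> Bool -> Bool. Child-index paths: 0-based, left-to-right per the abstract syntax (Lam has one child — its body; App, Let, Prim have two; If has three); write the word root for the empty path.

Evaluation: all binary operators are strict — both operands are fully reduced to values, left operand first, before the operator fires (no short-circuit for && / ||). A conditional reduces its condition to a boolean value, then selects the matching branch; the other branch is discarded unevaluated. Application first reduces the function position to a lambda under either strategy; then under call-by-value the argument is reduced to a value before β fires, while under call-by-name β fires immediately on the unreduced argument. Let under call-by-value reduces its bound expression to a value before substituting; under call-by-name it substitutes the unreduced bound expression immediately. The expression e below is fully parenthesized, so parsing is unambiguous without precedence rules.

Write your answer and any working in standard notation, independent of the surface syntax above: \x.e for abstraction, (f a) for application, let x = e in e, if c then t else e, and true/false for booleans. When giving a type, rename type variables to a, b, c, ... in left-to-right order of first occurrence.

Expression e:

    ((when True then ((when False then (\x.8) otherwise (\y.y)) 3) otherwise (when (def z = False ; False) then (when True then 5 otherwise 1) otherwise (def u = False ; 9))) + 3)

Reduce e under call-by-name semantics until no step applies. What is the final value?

Derivation:
step 0: ((if true then ((if false then (\x.8) else (\y.y)) 3) else (if (let z = false in false) then (if true then 5 else 1) else (let u = false in 9))) + 3)
step 1: [if@0] (((if false then (\x.8) else (\y.y)) 3) + 3)
step 2: [if@0.0] (((\y.y) 3) + 3)
step 3: [beta@0] (3 + 3)
step 4: [delta@root] 6

Answer: 6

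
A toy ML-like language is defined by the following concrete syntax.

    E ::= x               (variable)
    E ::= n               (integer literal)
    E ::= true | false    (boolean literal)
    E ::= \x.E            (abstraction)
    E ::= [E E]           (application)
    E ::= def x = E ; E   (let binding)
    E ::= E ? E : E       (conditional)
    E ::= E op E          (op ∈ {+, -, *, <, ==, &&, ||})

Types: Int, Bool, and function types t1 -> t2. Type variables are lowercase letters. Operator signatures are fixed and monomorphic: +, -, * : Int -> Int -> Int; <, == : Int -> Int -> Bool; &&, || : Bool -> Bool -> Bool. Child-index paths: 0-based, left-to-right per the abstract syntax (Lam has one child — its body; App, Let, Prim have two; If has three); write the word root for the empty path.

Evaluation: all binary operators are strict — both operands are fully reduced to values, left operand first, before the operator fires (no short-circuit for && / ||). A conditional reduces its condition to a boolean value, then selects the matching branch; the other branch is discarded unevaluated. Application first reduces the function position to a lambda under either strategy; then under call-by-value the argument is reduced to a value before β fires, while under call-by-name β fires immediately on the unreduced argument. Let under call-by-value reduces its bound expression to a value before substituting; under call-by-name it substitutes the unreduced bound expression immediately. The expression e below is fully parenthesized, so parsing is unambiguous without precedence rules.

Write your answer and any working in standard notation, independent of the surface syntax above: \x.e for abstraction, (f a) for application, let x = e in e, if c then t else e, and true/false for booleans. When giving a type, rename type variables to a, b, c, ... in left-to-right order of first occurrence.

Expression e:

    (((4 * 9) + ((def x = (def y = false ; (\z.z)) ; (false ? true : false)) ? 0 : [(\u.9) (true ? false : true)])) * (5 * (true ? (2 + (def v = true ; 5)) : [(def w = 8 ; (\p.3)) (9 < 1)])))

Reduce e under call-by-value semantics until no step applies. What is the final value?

Answer: 1575

Derivation:
step 0: (((4 * 9) + (if (let x = (let y = false in (\z.z)) in (if false then true else false)) then 0 else ((\u.9) (if true then false else true)))) * (5 * (if true then (2 + (let v = true in 5)) else ((let w = 8 in (\p.3)) (9 < 1)))))
step 1: [delta@0.0] ((36 + (if (let x = (let y = false in (\z.z)) in (if false then true else false)) then 0 else ((\u.9) (if true then false else true)))) * (5 * (if true then (2 + (let v = true in 5)) else ((let w = 8 in (\p.3)) (9 < 1)))))
step 2: [let@0.1.0.0] ((36 + (if (let x = (\z.z) in (if false then true else false)) then 0 else ((\u.9) (if true then false else true)))) * (5 * (if true then (2 + (let v = true in 5)) else ((let w = 8 in (\p.3)) (9 < 1)))))
step 3: [let@0.1.0] ((36 + (if (if false then true else false) then 0 else ((\u.9) (if true then false else true)))) * (5 * (if true then (2 + (let v = true in 5)) else ((let w = 8 in (\p.3)) (9 < 1)))))
step 4: [if@0.1.0] ((36 + (if false then 0 else ((\u.9) (if true then false else true)))) * (5 * (if true then (2 + (let v = true in 5)) else ((let w = 8 in (\p.3)) (9 < 1)))))
step 5: [if@0.1] ((36 + ((\u.9) (if true then false else true))) * (5 * (if true then (2 + (let v = true in 5)) else ((let w = 8 in (\p.3)) (9 < 1)))))
step 6: [if@0.1.1] ((36 + ((\u.9) false)) * (5 * (if true then (2 + (let v = true in 5)) else ((let w = 8 in (\p.3)) (9 < 1)))))
step 7: [beta@0.1] ((36 + 9) * (5 * (if true then (2 + (let v = true in 5)) else ((let w = 8 in (\p.3)) (9 < 1)))))
step 8: [delta@0] (45 * (5 * (if true then (2 + (let v = true in 5)) else ((let w = 8 in (\p.3)) (9 < 1)))))
step 9: [if@1.1] (45 * (5 * (2 + (let v = true in 5))))
step 10: [let@1.1.1] (45 * (5 * (2 + 5)))
step 11: [delta@1.1] (45 * (5 * 7))
step 12: [delta@1] (45 * 35)
step 13: [delta@root] 1575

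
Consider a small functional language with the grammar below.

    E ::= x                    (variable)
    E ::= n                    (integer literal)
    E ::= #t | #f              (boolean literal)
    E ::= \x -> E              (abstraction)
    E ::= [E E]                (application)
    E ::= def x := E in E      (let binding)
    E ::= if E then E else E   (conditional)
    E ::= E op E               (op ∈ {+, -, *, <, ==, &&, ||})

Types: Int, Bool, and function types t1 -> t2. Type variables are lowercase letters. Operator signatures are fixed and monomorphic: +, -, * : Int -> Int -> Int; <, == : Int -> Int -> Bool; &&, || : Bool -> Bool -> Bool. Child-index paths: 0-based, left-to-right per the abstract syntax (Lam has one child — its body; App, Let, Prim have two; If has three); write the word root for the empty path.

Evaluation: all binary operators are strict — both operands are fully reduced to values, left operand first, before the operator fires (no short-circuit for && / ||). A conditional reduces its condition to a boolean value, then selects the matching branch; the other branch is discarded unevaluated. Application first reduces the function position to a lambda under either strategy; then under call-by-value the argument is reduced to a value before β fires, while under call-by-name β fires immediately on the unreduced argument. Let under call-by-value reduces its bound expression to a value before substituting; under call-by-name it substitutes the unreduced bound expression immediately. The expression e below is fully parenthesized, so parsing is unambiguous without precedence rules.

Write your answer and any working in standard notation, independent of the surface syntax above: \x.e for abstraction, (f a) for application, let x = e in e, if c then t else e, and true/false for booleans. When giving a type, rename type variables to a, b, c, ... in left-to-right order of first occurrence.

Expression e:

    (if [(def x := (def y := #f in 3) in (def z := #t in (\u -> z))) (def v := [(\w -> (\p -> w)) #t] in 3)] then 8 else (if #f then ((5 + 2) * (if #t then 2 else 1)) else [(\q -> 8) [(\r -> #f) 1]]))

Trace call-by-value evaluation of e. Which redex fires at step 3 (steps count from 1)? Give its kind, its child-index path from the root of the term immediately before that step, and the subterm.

Derivation:
step 0: (if ((let x = (let y = false in 3) in (let z = true in (\u.z))) (let v = ((\w.(\p.w)) true) in 3)) then 8 else (if false then ((5 + 2) * (if true then 2 else 1)) else ((\q.8) ((\r.false) 1))))
step 1: [let@0.0.0] (if ((let x = 3 in (let z = true in (\u.z))) (let v = ((\w.(\p.w)) true) in 3)) then 8 else (if false then ((5 + 2) * (if true then 2 else 1)) else ((\q.8) ((\r.false) 1))))
step 2: [let@0.0] (if ((let z = true in (\u.z)) (let v = ((\w.(\p.w)) true) in 3)) then 8 else (if false then ((5 + 2) * (if true then 2 else 1)) else ((\q.8) ((\r.false) 1))))
step 3: [let@0.0] (if ((\u.true) (let v = ((\w.(\p.w)) true) in 3)) then 8 else (if false then ((5 + 2) * (if true then 2 else 1)) else ((\q.8) ((\r.false) 1))))

Answer: let at 0.0 : (let z = true in (\u.z))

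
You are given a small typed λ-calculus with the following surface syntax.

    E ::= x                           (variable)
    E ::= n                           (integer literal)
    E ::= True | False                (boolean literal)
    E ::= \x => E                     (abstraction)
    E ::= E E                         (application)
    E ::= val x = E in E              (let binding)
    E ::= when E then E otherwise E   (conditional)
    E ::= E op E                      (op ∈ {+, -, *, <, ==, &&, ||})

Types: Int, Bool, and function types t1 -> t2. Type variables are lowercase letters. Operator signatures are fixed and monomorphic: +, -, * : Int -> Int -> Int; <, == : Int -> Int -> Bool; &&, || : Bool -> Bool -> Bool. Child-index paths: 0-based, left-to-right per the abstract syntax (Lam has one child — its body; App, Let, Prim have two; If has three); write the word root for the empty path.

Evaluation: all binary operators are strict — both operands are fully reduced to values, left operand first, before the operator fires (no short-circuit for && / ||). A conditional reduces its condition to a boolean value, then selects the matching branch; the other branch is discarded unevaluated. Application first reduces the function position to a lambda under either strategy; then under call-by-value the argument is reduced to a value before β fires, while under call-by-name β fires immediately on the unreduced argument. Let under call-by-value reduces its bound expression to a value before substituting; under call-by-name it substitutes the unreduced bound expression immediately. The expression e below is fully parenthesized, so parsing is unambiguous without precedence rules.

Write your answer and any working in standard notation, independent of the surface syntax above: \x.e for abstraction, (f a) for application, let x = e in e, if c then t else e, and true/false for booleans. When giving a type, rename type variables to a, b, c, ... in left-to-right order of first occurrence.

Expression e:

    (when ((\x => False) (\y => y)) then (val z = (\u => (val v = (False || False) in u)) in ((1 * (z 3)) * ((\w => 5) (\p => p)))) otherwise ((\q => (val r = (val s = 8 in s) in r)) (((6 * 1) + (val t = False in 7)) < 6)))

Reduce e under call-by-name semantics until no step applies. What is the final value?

Working:
step 0: (if ((\x.false) (\y.y)) then (let z = (\u.(let v = (false || false) in u)) in ((1 * (z 3)) * ((\w.5) (\p.p)))) else ((\q.(let r = (let s = 8 in s) in r)) (((6 * 1) + (let t = false in 7)) < 6)))
step 1: [beta@0] (if false then (let z = (\u.(let v = (false || false) in u)) in ((1 * (z 3)) * ((\w.5) (\p.p)))) else ((\q.(let r = (let s = 8 in s) in r)) (((6 * 1) + (let t = false in 7)) < 6)))
step 2: [if@root] ((\q.(let r = (let s = 8 in s) in r)) (((6 * 1) + (let t = false in 7)) < 6))
step 3: [beta@root] (let r = (let s = 8 in s) in r)
step 4: [let@root] (let s = 8 in s)
step 5: [let@root] 8

Answer: 8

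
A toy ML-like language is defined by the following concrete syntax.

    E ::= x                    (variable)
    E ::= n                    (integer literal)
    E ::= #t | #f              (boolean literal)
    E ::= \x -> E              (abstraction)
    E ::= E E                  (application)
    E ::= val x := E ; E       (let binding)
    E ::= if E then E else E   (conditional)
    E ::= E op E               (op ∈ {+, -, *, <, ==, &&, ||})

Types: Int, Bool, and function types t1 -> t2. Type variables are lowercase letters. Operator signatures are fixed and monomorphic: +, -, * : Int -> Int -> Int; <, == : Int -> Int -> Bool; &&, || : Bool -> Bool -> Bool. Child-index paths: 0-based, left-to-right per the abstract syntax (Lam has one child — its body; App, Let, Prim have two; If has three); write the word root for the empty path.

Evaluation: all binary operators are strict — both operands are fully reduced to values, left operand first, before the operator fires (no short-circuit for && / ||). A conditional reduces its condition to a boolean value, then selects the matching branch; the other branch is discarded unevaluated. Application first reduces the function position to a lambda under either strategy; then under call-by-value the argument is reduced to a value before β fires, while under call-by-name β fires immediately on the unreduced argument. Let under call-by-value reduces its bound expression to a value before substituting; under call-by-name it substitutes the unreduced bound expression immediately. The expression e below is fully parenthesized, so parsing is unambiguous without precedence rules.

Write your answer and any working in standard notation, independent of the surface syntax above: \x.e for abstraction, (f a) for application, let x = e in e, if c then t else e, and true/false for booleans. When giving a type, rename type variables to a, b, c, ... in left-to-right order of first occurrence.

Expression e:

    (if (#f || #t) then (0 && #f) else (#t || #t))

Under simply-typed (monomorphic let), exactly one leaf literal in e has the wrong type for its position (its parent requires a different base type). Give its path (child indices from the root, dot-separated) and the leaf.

Working:
  unify Bool ~ Bool
  unify Bool ~ Bool
  unify Bool ~ Bool
  unify Int ~ Bool
  FAIL: mismatch Int ~ Bool

Answer: 1.0 : 0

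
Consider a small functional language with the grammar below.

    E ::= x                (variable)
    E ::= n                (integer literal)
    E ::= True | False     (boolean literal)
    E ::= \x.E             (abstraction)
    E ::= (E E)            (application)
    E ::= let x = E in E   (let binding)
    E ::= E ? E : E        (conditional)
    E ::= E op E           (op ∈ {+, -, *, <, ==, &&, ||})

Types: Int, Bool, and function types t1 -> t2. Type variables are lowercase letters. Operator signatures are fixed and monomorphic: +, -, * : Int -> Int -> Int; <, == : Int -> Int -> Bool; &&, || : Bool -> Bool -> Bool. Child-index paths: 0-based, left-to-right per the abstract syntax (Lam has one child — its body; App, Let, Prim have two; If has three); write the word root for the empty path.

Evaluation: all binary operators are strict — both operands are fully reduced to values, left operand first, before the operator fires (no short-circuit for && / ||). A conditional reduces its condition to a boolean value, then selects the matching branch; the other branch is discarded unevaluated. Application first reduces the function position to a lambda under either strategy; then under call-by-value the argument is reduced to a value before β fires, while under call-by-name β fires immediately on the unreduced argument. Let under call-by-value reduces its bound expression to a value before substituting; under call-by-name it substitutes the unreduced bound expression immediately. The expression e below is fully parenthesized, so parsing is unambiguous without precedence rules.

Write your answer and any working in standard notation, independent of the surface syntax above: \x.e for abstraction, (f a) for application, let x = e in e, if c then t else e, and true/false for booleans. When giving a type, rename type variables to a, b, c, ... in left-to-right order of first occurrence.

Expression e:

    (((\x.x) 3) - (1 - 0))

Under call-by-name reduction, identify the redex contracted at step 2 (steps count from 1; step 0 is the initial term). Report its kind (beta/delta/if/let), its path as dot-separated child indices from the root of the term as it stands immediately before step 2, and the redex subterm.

Trace:
step 0: (((\x.x) 3) - (1 - 0))
step 1: [beta@0] (3 - (1 - 0))
step 2: [delta@1] (3 - 1)

Answer: delta at 1 : (1 - 0)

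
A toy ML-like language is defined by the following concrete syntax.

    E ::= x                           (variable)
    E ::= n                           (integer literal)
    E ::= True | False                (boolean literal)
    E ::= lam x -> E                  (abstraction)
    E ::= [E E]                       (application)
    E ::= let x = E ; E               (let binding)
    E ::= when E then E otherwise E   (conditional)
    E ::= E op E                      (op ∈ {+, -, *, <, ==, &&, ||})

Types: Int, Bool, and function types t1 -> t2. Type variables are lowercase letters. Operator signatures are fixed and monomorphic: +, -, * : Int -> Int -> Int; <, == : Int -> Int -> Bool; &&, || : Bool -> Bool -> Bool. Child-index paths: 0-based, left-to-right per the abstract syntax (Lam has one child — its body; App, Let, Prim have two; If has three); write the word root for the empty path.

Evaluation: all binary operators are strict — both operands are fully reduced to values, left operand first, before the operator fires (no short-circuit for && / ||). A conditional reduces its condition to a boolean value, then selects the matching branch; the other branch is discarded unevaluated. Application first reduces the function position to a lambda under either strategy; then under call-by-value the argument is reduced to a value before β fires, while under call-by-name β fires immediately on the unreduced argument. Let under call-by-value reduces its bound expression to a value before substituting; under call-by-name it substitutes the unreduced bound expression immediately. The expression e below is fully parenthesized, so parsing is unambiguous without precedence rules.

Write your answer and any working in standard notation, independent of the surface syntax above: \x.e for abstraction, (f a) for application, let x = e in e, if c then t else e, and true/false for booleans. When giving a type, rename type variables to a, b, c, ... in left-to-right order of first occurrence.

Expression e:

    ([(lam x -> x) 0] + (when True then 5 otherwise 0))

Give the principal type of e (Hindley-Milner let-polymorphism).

Derivation:
x : a
\x._ : a -> a
  unify a -> a ~ Int -> b
  unify a ~ Int
  unify Int ~ b
_ _ : Int
  unify Int ~ Int
  unify Bool ~ Bool
  unify Int ~ Int
  unify Int ~ Int

Answer: Int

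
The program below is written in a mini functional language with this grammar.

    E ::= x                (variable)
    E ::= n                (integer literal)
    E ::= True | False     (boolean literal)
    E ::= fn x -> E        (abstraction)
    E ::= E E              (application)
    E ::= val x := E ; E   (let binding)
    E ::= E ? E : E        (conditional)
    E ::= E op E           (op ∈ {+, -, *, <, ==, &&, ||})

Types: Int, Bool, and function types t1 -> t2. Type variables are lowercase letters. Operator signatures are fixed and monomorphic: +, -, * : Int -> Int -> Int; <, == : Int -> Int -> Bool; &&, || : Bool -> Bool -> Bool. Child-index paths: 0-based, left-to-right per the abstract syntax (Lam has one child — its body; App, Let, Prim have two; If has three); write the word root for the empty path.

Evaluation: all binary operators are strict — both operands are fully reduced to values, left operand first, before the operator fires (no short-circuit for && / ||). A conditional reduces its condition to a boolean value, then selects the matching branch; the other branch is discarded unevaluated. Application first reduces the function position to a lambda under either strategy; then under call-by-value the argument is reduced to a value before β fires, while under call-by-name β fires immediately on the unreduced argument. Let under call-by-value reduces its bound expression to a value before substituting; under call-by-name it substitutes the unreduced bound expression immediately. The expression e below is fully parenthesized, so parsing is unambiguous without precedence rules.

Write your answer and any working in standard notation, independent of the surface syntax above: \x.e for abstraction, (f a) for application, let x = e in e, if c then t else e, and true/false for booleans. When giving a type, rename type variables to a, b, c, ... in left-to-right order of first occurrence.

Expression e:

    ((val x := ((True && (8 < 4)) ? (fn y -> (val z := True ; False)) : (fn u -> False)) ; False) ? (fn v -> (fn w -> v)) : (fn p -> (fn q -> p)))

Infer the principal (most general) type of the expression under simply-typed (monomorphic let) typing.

Derivation:
  unify Bool ~ Bool
  unify Int ~ Int
  unify Int ~ Int
  unify Bool ~ Bool
  unify Bool ~ Bool
let z : Bool
\y._ : a -> Bool
\u._ : b -> Bool
  unify a -> Bool ~ b -> Bool
  unify a ~ b
  unify Bool ~ Bool
let x : b -> Bool
  unify Bool ~ Bool
v : c
\w._ : d -> c
\v._ : c -> d -> c
p : e
\q._ : f -> e
\p._ : e -> f -> e
  unify c -> d -> c ~ e -> f -> e
  unify c ~ e
  unify d -> e ~ f -> e
  unify d ~ f
  unify e ~ e

Answer: a -> b -> a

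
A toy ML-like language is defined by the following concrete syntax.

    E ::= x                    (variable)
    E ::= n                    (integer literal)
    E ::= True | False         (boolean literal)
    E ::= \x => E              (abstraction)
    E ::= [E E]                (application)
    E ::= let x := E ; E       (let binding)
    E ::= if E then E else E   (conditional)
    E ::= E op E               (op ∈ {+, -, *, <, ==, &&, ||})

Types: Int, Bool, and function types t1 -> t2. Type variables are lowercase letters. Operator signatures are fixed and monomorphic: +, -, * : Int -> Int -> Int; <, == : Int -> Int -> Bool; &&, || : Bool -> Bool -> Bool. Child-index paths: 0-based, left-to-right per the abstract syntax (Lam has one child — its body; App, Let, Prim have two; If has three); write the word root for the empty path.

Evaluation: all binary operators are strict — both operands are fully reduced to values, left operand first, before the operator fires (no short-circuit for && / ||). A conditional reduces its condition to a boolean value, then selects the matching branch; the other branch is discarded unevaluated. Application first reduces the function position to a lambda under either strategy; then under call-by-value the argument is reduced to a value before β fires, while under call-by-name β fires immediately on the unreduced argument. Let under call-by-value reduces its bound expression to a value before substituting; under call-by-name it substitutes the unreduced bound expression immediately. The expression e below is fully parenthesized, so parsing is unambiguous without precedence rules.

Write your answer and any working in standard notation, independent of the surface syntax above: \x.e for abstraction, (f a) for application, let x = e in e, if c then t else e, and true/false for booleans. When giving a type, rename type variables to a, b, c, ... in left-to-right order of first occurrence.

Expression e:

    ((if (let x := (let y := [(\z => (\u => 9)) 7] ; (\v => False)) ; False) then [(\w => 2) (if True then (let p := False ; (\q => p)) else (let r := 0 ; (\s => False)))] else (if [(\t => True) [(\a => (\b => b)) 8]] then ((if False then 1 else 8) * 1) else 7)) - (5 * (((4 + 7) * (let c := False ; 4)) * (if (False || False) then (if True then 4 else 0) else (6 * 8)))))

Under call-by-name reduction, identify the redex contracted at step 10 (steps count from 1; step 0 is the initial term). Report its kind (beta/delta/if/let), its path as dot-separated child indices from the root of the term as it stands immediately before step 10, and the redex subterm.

Derivation:
step 0: ((if (let x = (let y = ((\z.(\u.9)) 7) in (\v.false)) in false) then ((\w.2) (if true then (let p = false in (\q.p)) else (let r = 0 in (\s.false)))) else (if ((\t.true) ((\a.(\b.b)) 8)) then ((if false then 1 else 8) * 1) else 7)) - (5 * (((4 + 7) * (let c = false in 4)) * (if (false || false) then (if true then 4 else 0) else (6 * 8)))))
step 1: [let@0.0] ((if false then ((\w.2) (if true then (let p = false in (\q.p)) else (let r = 0 in (\s.false)))) else (if ((\t.true) ((\a.(\b.b)) 8)) then ((if false then 1 else 8) * 1) else 7)) - (5 * (((4 + 7) * (let c = false in 4)) * (if (false || false) then (if true then 4 else 0) else (6 * 8)))))
step 2: [if@0] ((if ((\t.true) ((\a.(\b.b)) 8)) then ((if false then 1 else 8) * 1) else 7) - (5 * (((4 + 7) * (let c = false in 4)) * (if (false || false) then (if true then 4 else 0) else (6 * 8)))))
step 3: [beta@0.0] ((if true then ((if false then 1 else 8) * 1) else 7) - (5 * (((4 + 7) * (let c = false in 4)) * (if (false || false) then (if true then 4 else 0) else (6 * 8)))))
step 4: [if@0] (((if false then 1 else 8) * 1) - (5 * (((4 + 7) * (let c = false in 4)) * (if (false || false) then (if true then 4 else 0) else (6 * 8)))))
step 5: [if@0.0] ((8 * 1) - (5 * (((4 + 7) * (let c = false in 4)) * (if (false || false) then (if true then 4 else 0) else (6 * 8)))))
step 6: [delta@0] (8 - (5 * (((4 + 7) * (let c = false in 4)) * (if (false || false) then (if true then 4 else 0) else (6 * 8)))))
step 7: [delta@1.1.0.0] (8 - (5 * ((11 * (let c = false in 4)) * (if (false || false) then (if true then 4 else 0) else (6 * 8)))))
step 8: [let@1.1.0.1] (8 - (5 * ((11 * 4) * (if (false || false) then (if true then 4 else 0) else (6 * 8)))))
step 9: [delta@1.1.0] (8 - (5 * (44 * (if (false || false) then (if true then 4 else 0) else (6 * 8)))))
step 10: [delta@1.1.1.0] (8 - (5 * (44 * (if false then (if true then 4 else 0) else (6 * 8)))))

Answer: delta at 1.1.1.0 : (false || false)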